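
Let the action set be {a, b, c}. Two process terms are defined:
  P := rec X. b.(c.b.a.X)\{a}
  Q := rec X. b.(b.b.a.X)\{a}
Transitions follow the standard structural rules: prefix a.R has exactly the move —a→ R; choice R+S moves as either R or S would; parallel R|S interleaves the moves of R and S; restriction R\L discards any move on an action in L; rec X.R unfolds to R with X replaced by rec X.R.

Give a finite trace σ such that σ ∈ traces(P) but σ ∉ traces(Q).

P's transition system — 4 states:
  m0 = rec X. b.(c.b.a.X)\{a} ⊢ =b=> m1
  m1 = (c.b.a.(rec X. b.(c.b.a.X)\{a}))\{a} ⊢ =c=> m2
  m2 = (b.a.(rec X. b.(c.b.a.X)\{a}))\{a} ⊢ =b=> m3
  m3 = (a.(rec X. b.(c.b.a.X)\{a}))\{a} ⊢ deadlocked
Q's transition system — 4 states:
  n0 = rec X. b.(b.b.a.X)\{a} ⊢ =b=> n1
  n1 = (b.b.a.(rec X. b.(b.b.a.X)\{a}))\{a} ⊢ =b=> n2
  n2 = (b.a.(rec X. b.(b.b.a.X)\{a}))\{a} ⊢ =b=> n3
  n3 = (a.(rec X. b.(b.b.a.X)\{a}))\{a} ⊢ deadlocked
Run σ = ⟨bc⟩ on P: start {m0}
  step 1 (b): {m1}
  step 2 (c): {m2}
  — P admits the full trace.
Run σ = ⟨bc⟩ on Q: start {n0}
  step 1 (b): {n1}
  step 2 (c): no successor for Q

bc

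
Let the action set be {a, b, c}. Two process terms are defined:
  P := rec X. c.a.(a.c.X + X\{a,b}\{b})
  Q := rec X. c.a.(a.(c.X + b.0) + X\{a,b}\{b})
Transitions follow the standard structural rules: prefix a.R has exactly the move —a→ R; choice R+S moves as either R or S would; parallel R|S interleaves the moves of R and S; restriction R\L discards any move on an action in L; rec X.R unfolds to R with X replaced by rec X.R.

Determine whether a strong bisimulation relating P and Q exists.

P ≁ Q

P's transition system — 5 states:
  s0 = rec X. c.a.(a.c.X + X\{a,b}\{b}) ⊢ -c-> s1
  s1 = a.(a.c.(rec X. c.a.(a.c.X + X\{a,b}\{b})) + (rec X. c.a.(a.c.X + X\{a,b}\{b}))\{a,b}\{b}) ⊢ -a-> s2
  s2 = a.c.(rec X. c.a.(a.c.X + X\{a,b}\{b})) + (rec X. c.a.(a.c.X + X\{a,b}\{b}))\{a,b}\{b} ⊢ -a-> s3, -c-> s4
  s3 = c.(rec X. c.a.(a.c.X + X\{a,b}\{b})) ⊢ -c-> s0
  s4 = (a.(a.c.(rec X. c.a.(a.c.X + X\{a,b}\{b})) + (rec X. c.a.(a.c.X + X\{a,b}\{b}))\{a,b}\{b}))\{a,b}\{b} ⊢ (no moves)
Q's transition system — 6 states:
  t0 = rec X. c.a.(a.(c.X + b.0) + X\{a,b}\{b}) ⊢ -c-> t1
  t1 = a.(a.(c.(rec X. c.a.(a.(c.X + b.0) + X\{a,b}\{b})) + b.0) + (rec X. c.a.(a.(c.X + b.0) + X\{a,b}\{b}))\{a,b}\{b}) ⊢ -a-> t2
  t2 = a.(c.(rec X. c.a.(a.(c.X + b.0) + X\{a,b}\{b})) + b.0) + (rec X. c.a.(a.(c.X + b.0) + X\{a,b}\{b}))\{a,b}\{b} ⊢ -a-> t3, -c-> t4
  t3 = c.(rec X. c.a.(a.(c.X + b.0) + X\{a,b}\{b})) + b.0 ⊢ -b-> t5, -c-> t0
  t4 = (a.(a.(c.(rec X. c.a.(a.(c.X + b.0) + X\{a,b}\{b})) + b.0) + (rec X. c.a.(a.(c.X + b.0) + X\{a,b}\{b}))\{a,b}\{b}))\{a,b}\{b} ⊢ (no moves)
  t5 = 0 ⊢ (no moves)
Coarsest stable partition (strong bisimilarity classes):
  B0 = {s0}
  B1 = {s1}
  B2 = {s2}
  B3 = {s3}
  B4 = {s4, t4, t5}
  B5 = {t0}
  B6 = {t1}
  B7 = {t2}
  B8 = {t3}
s0 ∈ B0, t0 ∈ B5 → different blocks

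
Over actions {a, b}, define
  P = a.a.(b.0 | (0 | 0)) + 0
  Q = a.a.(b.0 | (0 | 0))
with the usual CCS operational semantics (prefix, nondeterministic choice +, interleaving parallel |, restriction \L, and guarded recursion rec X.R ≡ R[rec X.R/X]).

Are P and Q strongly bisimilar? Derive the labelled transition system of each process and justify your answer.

Reachable graph of P (4 states):
  s0 = a.a.(b.0 | (0 | 0)) + 0 has moves =a=> s1
  s1 = a.(b.0 | (0 | 0)) has moves =a=> s2
  s2 = b.0 | (0 | 0) has moves =b=> s3
  s3 = 0 | (0 | 0) has moves ·
Reachable graph of Q (4 states):
  t0 = a.a.(b.0 | (0 | 0)) has moves =a=> t1
  t1 = a.(b.0 | (0 | 0)) has moves =a=> t2
  t2 = b.0 | (0 | 0) has moves =b=> t3
  t3 = 0 | (0 | 0) has moves ·
Bisimilarity quotient blocks:
  B0 = {s0, t0}
  B1 = {s1, t1}
  B2 = {s2, t2}
  B3 = {s3, t3}
s0 ∈ B0, t0 ∈ B0 → same block

P ~ Q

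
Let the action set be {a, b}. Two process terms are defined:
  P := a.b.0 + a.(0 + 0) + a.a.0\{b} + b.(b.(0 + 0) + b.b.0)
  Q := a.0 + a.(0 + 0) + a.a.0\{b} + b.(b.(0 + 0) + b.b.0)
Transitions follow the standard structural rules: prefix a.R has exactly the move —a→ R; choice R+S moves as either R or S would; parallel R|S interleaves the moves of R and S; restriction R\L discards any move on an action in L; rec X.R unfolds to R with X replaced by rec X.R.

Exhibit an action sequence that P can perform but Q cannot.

ab

P's transition system — 7 states:
  p0 = a.b.0 + a.(0 + 0) + a.a.0\{b} + b.(b.(0 + 0) + b.b.0) ⊢ =a=> p1, =a=> p2, =a=> p3, =b=> p4
  p1 = 0 + 0 ⊢ (no moves)
  p2 = a.0\{b} ⊢ =a=> p5
  p3 = b.0 ⊢ =b=> p6
  p4 = b.(0 + 0) + b.b.0 ⊢ =b=> p1, =b=> p3
  p5 = 0\{b} ⊢ (no moves)
  p6 = 0 ⊢ (no moves)
Q's transition system — 7 states:
  q0 = a.0 + a.(0 + 0) + a.a.0\{b} + b.(b.(0 + 0) + b.b.0) ⊢ =a=> q1, =a=> q2, =a=> q3, =b=> q4
  q1 = 0 ⊢ (no moves)
  q2 = 0 + 0 ⊢ (no moves)
  q3 = a.0\{b} ⊢ =a=> q5
  q4 = b.(0 + 0) + b.b.0 ⊢ =b=> q2, =b=> q6
  q5 = 0\{b} ⊢ (no moves)
  q6 = b.0 ⊢ =b=> q1
Run σ = ⟨ab⟩ on P: start {p0}
  step 1 (a): {p1, p2, p3}
  step 2 (b): {p6}
  P completes σ.
Run σ = ⟨ab⟩ on Q: start {q0}
  step 1 (a): {q1, q2, q3}
  step 2 (b): no successor for Q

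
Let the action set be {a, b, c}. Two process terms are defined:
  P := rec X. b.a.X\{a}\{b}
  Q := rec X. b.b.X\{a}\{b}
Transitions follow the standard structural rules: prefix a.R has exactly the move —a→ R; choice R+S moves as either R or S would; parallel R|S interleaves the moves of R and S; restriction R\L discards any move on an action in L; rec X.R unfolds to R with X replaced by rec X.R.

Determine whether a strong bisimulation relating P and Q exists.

P's transition system — 3 states:
  p0 = rec X. b.a.X\{a}\{b} :: -b-> p1
  p1 = a.(rec X. b.a.X\{a}\{b})\{a}\{b} :: -a-> p2
  p2 = (rec X. b.a.X\{a}\{b})\{a}\{b} :: ∅
Q's transition system — 3 states:
  q0 = rec X. b.b.X\{a}\{b} :: -b-> q1
  q1 = b.(rec X. b.b.X\{a}\{b})\{a}\{b} :: -b-> q2
  q2 = (rec X. b.b.X\{a}\{b})\{a}\{b} :: ∅
Bisimilarity quotient blocks:
  B0 = {p0}
  B1 = {p1}
  B2 = {p2, q2}
  B3 = {q0}
  B4 = {q1}
p0 ∈ B0, q0 ∈ B3 → different blocks

P ≁ Q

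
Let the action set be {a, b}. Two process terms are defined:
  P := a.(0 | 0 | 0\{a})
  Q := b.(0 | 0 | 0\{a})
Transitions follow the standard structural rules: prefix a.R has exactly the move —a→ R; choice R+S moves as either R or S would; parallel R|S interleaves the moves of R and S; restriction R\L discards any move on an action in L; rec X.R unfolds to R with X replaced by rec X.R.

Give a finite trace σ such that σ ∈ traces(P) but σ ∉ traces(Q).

Reachable graph of P (2 states):
  s0 = a.(0 | 0 | 0\{a}) | --a--▸ s1
  s1 = 0 | 0 | 0\{a} | stopped
Reachable graph of Q (2 states):
  t0 = b.(0 | 0 | 0\{a}) | --b--▸ t1
  t1 = 0 | 0 | 0\{a} | stopped
Executing a from P (initial set {s0}):
  [1] a ⇒ {s1}
  P completes σ.
Executing a from Q (initial set {t0}):
  [1] a ⇒ ∅  — Q cannot continue

a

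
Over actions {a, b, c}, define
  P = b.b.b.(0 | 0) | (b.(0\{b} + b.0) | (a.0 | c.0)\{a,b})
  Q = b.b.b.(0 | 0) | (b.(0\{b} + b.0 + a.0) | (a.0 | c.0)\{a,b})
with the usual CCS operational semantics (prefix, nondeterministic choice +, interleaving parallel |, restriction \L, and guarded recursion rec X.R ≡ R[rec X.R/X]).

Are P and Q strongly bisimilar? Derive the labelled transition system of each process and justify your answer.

LTS(P): 24 reachable states
  p0 = b.b.b.(0 | 0) | (b.(0\{b} + b.0) | (a.0 | c.0)\{a,b}) ⊢ --b--▸ p1, --b--▸ p2, --c--▸ p3
  p1 = b.b.(0 | 0) | (b.(0\{b} + b.0) | (a.0 | c.0)\{a,b}) ⊢ --b--▸ p4, --b--▸ p5, --c--▸ p6
  p2 = b.b.b.(0 | 0) | ((0\{b} + b.0) | (a.0 | c.0)\{a,b}) ⊢ --b--▸ p5, --b--▸ p7, --c--▸ p8
  p3 = b.b.b.(0 | 0) | (b.(0\{b} + b.0) | (a.0 | 0)\{a,b}) ⊢ --b--▸ p6, --b--▸ p8
  p4 = b.(0 | 0) | (b.(0\{b} + b.0) | (a.0 | c.0)\{a,b}) ⊢ --b--▸ p10, --b--▸ p9, --c--▸ p11
  p5 = b.b.(0 | 0) | ((0\{b} + b.0) | (a.0 | c.0)\{a,b}) ⊢ --b--▸ p10, --b--▸ p12, --c--▸ p13
  p6 = b.b.(0 | 0) | (b.(0\{b} + b.0) | (a.0 | 0)\{a,b}) ⊢ --b--▸ p11, --b--▸ p13
  p7 = b.b.b.(0 | 0) | (0 | (a.0 | c.0)\{a,b}) ⊢ --b--▸ p12, --c--▸ p14
  p8 = b.b.b.(0 | 0) | ((0\{b} + b.0) | (a.0 | 0)\{a,b}) ⊢ --b--▸ p13, --b--▸ p14
  p9 = 0 | 0 | (b.(0\{b} + b.0) | (a.0 | c.0)\{a,b}) ⊢ --b--▸ p15, --c--▸ p16
  p10 = b.(0 | 0) | ((0\{b} + b.0) | (a.0 | c.0)\{a,b}) ⊢ --b--▸ p15, --b--▸ p17, --c--▸ p18
  p11 = b.(0 | 0) | (b.(0\{b} + b.0) | (a.0 | 0)\{a,b}) ⊢ --b--▸ p16, --b--▸ p18
  p12 = b.b.(0 | 0) | (0 | (a.0 | c.0)\{a,b}) ⊢ --b--▸ p17, --c--▸ p19
  p13 = b.b.(0 | 0) | ((0\{b} + b.0) | (a.0 | 0)\{a,b}) ⊢ --b--▸ p18, --b--▸ p19
  p14 = b.b.b.(0 | 0) | (0 | (a.0 | 0)\{a,b}) ⊢ --b--▸ p19
  p15 = 0 | 0 | ((0\{b} + b.0) | (a.0 | c.0)\{a,b}) ⊢ --b--▸ p20, --c--▸ p21
  p16 = 0 | 0 | (b.(0\{b} + b.0) | (a.0 | 0)\{a,b}) ⊢ --b--▸ p21
  p17 = b.(0 | 0) | (0 | (a.0 | c.0)\{a,b}) ⊢ --b--▸ p20, --c--▸ p22
  p18 = b.(0 | 0) | ((0\{b} + b.0) | (a.0 | 0)\{a,b}) ⊢ --b--▸ p21, --b--▸ p22
  p19 = b.b.(0 | 0) | (0 | (a.0 | 0)\{a,b}) ⊢ --b--▸ p22
  p20 = 0 | 0 | (0 | (a.0 | c.0)\{a,b}) ⊢ --c--▸ p23
  p21 = 0 | 0 | ((0\{b} + b.0) | (a.0 | 0)\{a,b}) ⊢ --b--▸ p23
  p22 = b.(0 | 0) | (0 | (a.0 | 0)\{a,b}) ⊢ --b--▸ p23
  p23 = 0 | 0 | (0 | (a.0 | 0)\{a,b}) ⊢ stopped
LTS(Q): 24 reachable states
  q0 = b.b.b.(0 | 0) | (b.(0\{b} + b.0 + a.0) | (a.0 | c.0)\{a,b}) ⊢ --b--▸ q1, --b--▸ q2, --c--▸ q3
  q1 = b.b.(0 | 0) | (b.(0\{b} + b.0 + a.0) | (a.0 | c.0)\{a,b}) ⊢ --b--▸ q4, --b--▸ q5, --c--▸ q6
  q2 = b.b.b.(0 | 0) | ((0\{b} + b.0 + a.0) | (a.0 | c.0)\{a,b}) ⊢ --a--▸ q7, --b--▸ q5, --b--▸ q7, --c--▸ q8
  q3 = b.b.b.(0 | 0) | (b.(0\{b} + b.0 + a.0) | (a.0 | 0)\{a,b}) ⊢ --b--▸ q6, --b--▸ q8
  q4 = b.(0 | 0) | (b.(0\{b} + b.0 + a.0) | (a.0 | c.0)\{a,b}) ⊢ --b--▸ q10, --b--▸ q9, --c--▸ q11
  q5 = b.b.(0 | 0) | ((0\{b} + b.0 + a.0) | (a.0 | c.0)\{a,b}) ⊢ --a--▸ q12, --b--▸ q10, --b--▸ q12, --c--▸ q13
  q6 = b.b.(0 | 0) | (b.(0\{b} + b.0 + a.0) | (a.0 | 0)\{a,b}) ⊢ --b--▸ q11, --b--▸ q13
  q7 = b.b.b.(0 | 0) | (0 | (a.0 | c.0)\{a,b}) ⊢ --b--▸ q12, --c--▸ q14
  q8 = b.b.b.(0 | 0) | ((0\{b} + b.0 + a.0) | (a.0 | 0)\{a,b}) ⊢ --a--▸ q14, --b--▸ q13, --b--▸ q14
  q9 = 0 | 0 | (b.(0\{b} + b.0 + a.0) | (a.0 | c.0)\{a,b}) ⊢ --b--▸ q15, --c--▸ q16
  q10 = b.(0 | 0) | ((0\{b} + b.0 + a.0) | (a.0 | c.0)\{a,b}) ⊢ --a--▸ q17, --b--▸ q15, --b--▸ q17, --c--▸ q18
  q11 = b.(0 | 0) | (b.(0\{b} + b.0 + a.0) | (a.0 | 0)\{a,b}) ⊢ --b--▸ q16, --b--▸ q18
  q12 = b.b.(0 | 0) | (0 | (a.0 | c.0)\{a,b}) ⊢ --b--▸ q17, --c--▸ q19
  q13 = b.b.(0 | 0) | ((0\{b} + b.0 + a.0) | (a.0 | 0)\{a,b}) ⊢ --a--▸ q19, --b--▸ q18, --b--▸ q19
  q14 = b.b.b.(0 | 0) | (0 | (a.0 | 0)\{a,b}) ⊢ --b--▸ q19
  q15 = 0 | 0 | ((0\{b} + b.0 + a.0) | (a.0 | c.0)\{a,b}) ⊢ --a--▸ q20, --b--▸ q20, --c--▸ q21
  q16 = 0 | 0 | (b.(0\{b} + b.0 + a.0) | (a.0 | 0)\{a,b}) ⊢ --b--▸ q21
  q17 = b.(0 | 0) | (0 | (a.0 | c.0)\{a,b}) ⊢ --b--▸ q20, --c--▸ q22
  q18 = b.(0 | 0) | ((0\{b} + b.0 + a.0) | (a.0 | 0)\{a,b}) ⊢ --a--▸ q22, --b--▸ q21, --b--▸ q22
  q19 = b.b.(0 | 0) | (0 | (a.0 | 0)\{a,b}) ⊢ --b--▸ q22
  q20 = 0 | 0 | (0 | (a.0 | c.0)\{a,b}) ⊢ --c--▸ q23
  q21 = 0 | 0 | ((0\{b} + b.0 + a.0) | (a.0 | 0)\{a,b}) ⊢ --a--▸ q23, --b--▸ q23
  q22 = b.(0 | 0) | (0 | (a.0 | 0)\{a,b}) ⊢ --b--▸ q23
  q23 = 0 | 0 | (0 | (a.0 | 0)\{a,b}) ⊢ stopped
Bisimilarity quotient blocks:
  B0 = {p0}
  B1 = {p1, p2}
  B2 = {p4, p5, p7, q7}
  B3 = {p10, p12, p9, q12}
  B4 = {p16, p18, p19, q19}
  B5 = {p21, p22, q22}
  B6 = {p23, q23}
  B7 = {p15, p17, q17}
  B8 = {p20, q20}
  B9 = {p11, p13, p14, q14}
  B10 = {p6, p8}
  B11 = {p3}
  B12 = {q0}
  B13 = {q3}
  B14 = {q8}
  B15 = {q13}
  B16 = {q18}
  B17 = {q21}
  B18 = {q6}
  B19 = {q11}
  B20 = {q16}
  B21 = {q2}
  B22 = {q5}
  B23 = {q10}
  B24 = {q15}
  B25 = {q1}
  B26 = {q4}
  B27 = {q9}
p0 ∈ B0, q0 ∈ B12 → different blocks

P ≁ Q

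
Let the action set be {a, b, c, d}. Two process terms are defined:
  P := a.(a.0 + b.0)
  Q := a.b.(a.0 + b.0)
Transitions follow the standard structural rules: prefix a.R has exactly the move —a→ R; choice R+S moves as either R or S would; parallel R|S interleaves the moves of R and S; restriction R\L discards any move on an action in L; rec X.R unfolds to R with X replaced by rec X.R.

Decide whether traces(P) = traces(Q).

LTS(P): 3 reachable states
  p0 = a.(a.0 + b.0) → =a=> p1
  p1 = a.0 + b.0 → =a=> p2, =b=> p2
  p2 = 0 → ∅
LTS(Q): 4 reachable states
  q0 = a.b.(a.0 + b.0) → =a=> q1
  q1 = b.(a.0 + b.0) → =b=> q2
  q2 = a.0 + b.0 → =a=> q3, =b=> q3
  q3 = 0 → ∅
Executing aa from P (initial set {p0}):
  after a @ step 1: {p1}
  after a @ step 2: {p2}
  — P admits the full trace.
Executing aa from Q (initial set {q0}):
  after a @ step 1: {q1}
  after a @ step 2: ∅  — Q cannot continue

traces(P) ≠ traces(Q) — witness ⟨aa⟩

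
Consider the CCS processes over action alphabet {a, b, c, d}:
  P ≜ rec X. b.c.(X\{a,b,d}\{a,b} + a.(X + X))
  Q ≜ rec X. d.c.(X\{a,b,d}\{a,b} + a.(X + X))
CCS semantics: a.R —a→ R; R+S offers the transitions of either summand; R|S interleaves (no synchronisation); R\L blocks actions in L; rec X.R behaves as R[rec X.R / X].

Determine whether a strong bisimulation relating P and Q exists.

not bisimilar

P's transition system — 4 states:
  u0 = rec X. b.c.(X\{a,b,d}\{a,b} + a.(X + X)) | —b→ u1
  u1 = c.((rec X. b.c.(X\{a,b,d}\{a,b} + a.(X + X)))\{a,b,d}\{a,b} + a.((rec X. b.c.(X\{a,b,d}\{a,b} + a.(X + X))) + (rec X. b.c.(X\{a,b,d}\{a,b} + a.(X + X))))) | —c→ u2
  u2 = (rec X. b.c.(X\{a,b,d}\{a,b} + a.(X + X)))\{a,b,d}\{a,b} + a.((rec X. b.c.(X\{a,b,d}\{a,b} + a.(X + X))) + (rec X. b.c.(X\{a,b,d}\{a,b} + a.(X + X)))) | —a→ u3
  u3 = (rec X. b.c.(X\{a,b,d}\{a,b} + a.(X + X))) + (rec X. b.c.(X\{a,b,d}\{a,b} + a.(X + X))) | —b→ u1
Q's transition system — 4 states:
  v0 = rec X. d.c.(X\{a,b,d}\{a,b} + a.(X + X)) | —d→ v1
  v1 = c.((rec X. d.c.(X\{a,b,d}\{a,b} + a.(X + X)))\{a,b,d}\{a,b} + a.((rec X. d.c.(X\{a,b,d}\{a,b} + a.(X + X))) + (rec X. d.c.(X\{a,b,d}\{a,b} + a.(X + X))))) | —c→ v2
  v2 = (rec X. d.c.(X\{a,b,d}\{a,b} + a.(X + X)))\{a,b,d}\{a,b} + a.((rec X. d.c.(X\{a,b,d}\{a,b} + a.(X + X))) + (rec X. d.c.(X\{a,b,d}\{a,b} + a.(X + X)))) | —a→ v3
  v3 = (rec X. d.c.(X\{a,b,d}\{a,b} + a.(X + X))) + (rec X. d.c.(X\{a,b,d}\{a,b} + a.(X + X))) | —d→ v1
Bisimilarity quotient blocks:
  B0 = {u0, u3}
  B1 = {u1}
  B2 = {u2}
  B3 = {v0, v3}
  B4 = {v1}
  B5 = {v2}
u0 ∈ B0, v0 ∈ B3 → different blocks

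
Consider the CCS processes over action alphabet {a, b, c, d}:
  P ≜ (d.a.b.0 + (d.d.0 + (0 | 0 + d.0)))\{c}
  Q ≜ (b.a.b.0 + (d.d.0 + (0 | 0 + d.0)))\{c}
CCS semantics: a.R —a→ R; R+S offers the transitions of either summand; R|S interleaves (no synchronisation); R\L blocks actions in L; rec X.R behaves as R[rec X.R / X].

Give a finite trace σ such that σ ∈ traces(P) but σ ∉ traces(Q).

LTS(P): 5 reachable states
  p0 = (d.a.b.0 + (d.d.0 + (0 | 0 + d.0)))\{c} :: —d→ p1, —d→ p2, —d→ p3
  p1 = (a.b.0)\{c} :: —a→ p4
  p2 = (d.0)\{c} :: —d→ p3
  p3 = 0\{c} :: (no moves)
  p4 = (b.0)\{c} :: —b→ p3
LTS(Q): 5 reachable states
  q0 = (b.a.b.0 + (d.d.0 + (0 | 0 + d.0)))\{c} :: —b→ q1, —d→ q2, —d→ q3
  q1 = (a.b.0)\{c} :: —a→ q4
  q2 = (d.0)\{c} :: —d→ q3
  q3 = 0\{c} :: (no moves)
  q4 = (b.0)\{c} :: —b→ q3
Executing da from P (initial set {p0}):
  step 1 (d): {p1, p2, p3}
  step 2 (a): {p4}
  ✓ P
Executing da from Q (initial set {q0}):
  step 1 (d): {q2, q3}
  step 2 (a): ∅ (Q stuck)

da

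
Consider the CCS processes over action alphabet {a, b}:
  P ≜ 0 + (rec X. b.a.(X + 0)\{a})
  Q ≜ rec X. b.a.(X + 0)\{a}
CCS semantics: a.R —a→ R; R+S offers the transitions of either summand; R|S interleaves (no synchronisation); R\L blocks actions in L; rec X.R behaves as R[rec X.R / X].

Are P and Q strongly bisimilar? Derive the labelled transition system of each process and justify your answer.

P ~ Q

Reachable graph of P (4 states):
  u0 = 0 + (rec X. b.a.(X + 0)\{a}) ⊢ --b--▸ u1
  u1 = a.((rec X. b.a.(X + 0)\{a}) + 0)\{a} ⊢ --a--▸ u2
  u2 = ((rec X. b.a.(X + 0)\{a}) + 0)\{a} ⊢ --b--▸ u3
  u3 = (a.((rec X. b.a.(X + 0)\{a}) + 0)\{a})\{a} ⊢ ·
Reachable graph of Q (4 states):
  v0 = rec X. b.a.(X + 0)\{a} ⊢ --b--▸ v1
  v1 = a.((rec X. b.a.(X + 0)\{a}) + 0)\{a} ⊢ --a--▸ v2
  v2 = ((rec X. b.a.(X + 0)\{a}) + 0)\{a} ⊢ --b--▸ v3
  v3 = (a.((rec X. b.a.(X + 0)\{a}) + 0)\{a})\{a} ⊢ ·
Partition-refinement fixed point:
  B0 = {u0, v0}
  B1 = {u1, v1}
  B2 = {u2, v2}
  B3 = {u3, v3}
u0 ∈ B0, v0 ∈ B0 → same block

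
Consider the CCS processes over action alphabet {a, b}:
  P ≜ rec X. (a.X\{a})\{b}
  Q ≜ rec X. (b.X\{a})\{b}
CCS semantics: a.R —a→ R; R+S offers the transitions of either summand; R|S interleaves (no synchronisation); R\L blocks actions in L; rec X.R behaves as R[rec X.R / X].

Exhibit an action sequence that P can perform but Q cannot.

a

LTS(P): 2 reachable states
  p0 = rec X. (a.X\{a})\{b} has moves =a=> p1
  p1 = (rec X. (a.X\{a})\{b})\{a}\{b} has moves ∅
LTS(Q): 1 reachable states
  q0 = rec X. (b.X\{a})\{b} has moves ∅
Run σ = ⟨a⟩ on P: start {p0}
  step 1 (a): {p1}
  — P admits the full trace.
Run σ = ⟨a⟩ on Q: start {q0}
  step 1 (a): ∅ (Q stuck)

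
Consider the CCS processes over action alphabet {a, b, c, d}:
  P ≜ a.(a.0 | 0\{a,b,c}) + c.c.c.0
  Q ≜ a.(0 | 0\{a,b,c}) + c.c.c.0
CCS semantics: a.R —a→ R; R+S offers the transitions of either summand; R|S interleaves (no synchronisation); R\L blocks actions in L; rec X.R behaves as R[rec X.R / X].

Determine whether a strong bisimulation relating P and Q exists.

LTS(P): 6 reachable states
  u0 = a.(a.0 | 0\{a,b,c}) + c.c.c.0 :: -a-> u1, -c-> u2
  u1 = a.0 | 0\{a,b,c} :: -a-> u3
  u2 = c.c.0 :: -c-> u4
  u3 = 0 | 0\{a,b,c} :: stopped
  u4 = c.0 :: -c-> u5
  u5 = 0 :: stopped
LTS(Q): 5 reachable states
  v0 = a.(0 | 0\{a,b,c}) + c.c.c.0 :: -a-> v1, -c-> v2
  v1 = 0 | 0\{a,b,c} :: stopped
  v2 = c.c.0 :: -c-> v3
  v3 = c.0 :: -c-> v4
  v4 = 0 :: stopped
Bisimilarity quotient blocks:
  B0 = {u0}
  B1 = {u1}
  B2 = {u3, u5, v1, v4}
  B3 = {u2, v2}
  B4 = {u4, v3}
  B5 = {v0}
u0 ∈ B0, v0 ∈ B5 → different blocks

not bisimilar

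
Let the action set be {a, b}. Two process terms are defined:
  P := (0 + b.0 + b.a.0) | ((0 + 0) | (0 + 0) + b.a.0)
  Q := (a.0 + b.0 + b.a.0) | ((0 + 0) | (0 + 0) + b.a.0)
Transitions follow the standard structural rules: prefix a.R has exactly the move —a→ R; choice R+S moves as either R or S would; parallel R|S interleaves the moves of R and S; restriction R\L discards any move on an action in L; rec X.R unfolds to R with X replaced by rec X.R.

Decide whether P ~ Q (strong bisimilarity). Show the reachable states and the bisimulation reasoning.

Reachable graph of P (9 states):
  m0 = (0 + b.0 + b.a.0) | ((0 + 0) | (0 + 0) + b.a.0) ⊢ ··b··> m1, ··b··> m2, ··b··> m3
  m1 = (0 + b.0 + b.a.0) | a.0 ⊢ ··a··> m4, ··b··> m5, ··b··> m6
  m2 = 0 | ((0 + 0) | (0 + 0) + b.a.0) ⊢ ··b··> m5
  m3 = a.0 | ((0 + 0) | (0 + 0) + b.a.0) ⊢ ··a··> m2, ··b··> m6
  m4 = (0 + b.0 + b.a.0) | 0 ⊢ ··b··> m7, ··b··> m8
  m5 = 0 | a.0 ⊢ ··a··> m7
  m6 = a.0 | a.0 ⊢ ··a··> m5, ··a··> m8
  m7 = 0 | 0 ⊢ stopped
  m8 = a.0 | 0 ⊢ ··a··> m7
Reachable graph of Q (9 states):
  n0 = (a.0 + b.0 + b.a.0) | ((0 + 0) | (0 + 0) + b.a.0) ⊢ ··a··> n1, ··b··> n1, ··b··> n2, ··b··> n3
  n1 = 0 | ((0 + 0) | (0 + 0) + b.a.0) ⊢ ··b··> n4
  n2 = (a.0 + b.0 + b.a.0) | a.0 ⊢ ··a··> n4, ··a··> n5, ··b··> n4, ··b··> n6
  n3 = a.0 | ((0 + 0) | (0 + 0) + b.a.0) ⊢ ··a··> n1, ··b··> n6
  n4 = 0 | a.0 ⊢ ··a··> n7
  n5 = (a.0 + b.0 + b.a.0) | 0 ⊢ ··a··> n7, ··b··> n7, ··b··> n8
  n6 = a.0 | a.0 ⊢ ··a··> n4, ··a··> n8
  n7 = 0 | 0 ⊢ stopped
  n8 = a.0 | 0 ⊢ ··a··> n7
Partition-refinement fixed point:
  B0 = {m0}
  B1 = {m2, n1}
  B2 = {m5, m8, n4, n8}
  B3 = {m7, n7}
  B4 = {m1}
  B5 = {m6, n6}
  B6 = {m4}
  B7 = {m3, n3}
  B8 = {n0}
  B9 = {n2}
  B10 = {n5}
m0 ∈ B0, n0 ∈ B8 → different blocks

not bisimilar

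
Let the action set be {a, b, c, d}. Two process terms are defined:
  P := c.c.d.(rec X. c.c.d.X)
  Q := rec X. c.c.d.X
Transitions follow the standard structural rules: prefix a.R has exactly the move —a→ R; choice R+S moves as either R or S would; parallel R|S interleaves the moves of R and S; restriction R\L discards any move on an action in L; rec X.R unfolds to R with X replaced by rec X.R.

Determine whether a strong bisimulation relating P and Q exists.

bisimilar

P's transition system — 4 states:
  s0 = c.c.d.(rec X. c.c.d.X) ⊢ -c-> s1
  s1 = c.d.(rec X. c.c.d.X) ⊢ -c-> s2
  s2 = d.(rec X. c.c.d.X) ⊢ -d-> s3
  s3 = rec X. c.c.d.X ⊢ -c-> s1
Q's transition system — 3 states:
  t0 = rec X. c.c.d.X ⊢ -c-> t1
  t1 = c.d.(rec X. c.c.d.X) ⊢ -c-> t2
  t2 = d.(rec X. c.c.d.X) ⊢ -d-> t0
Bisimilarity quotient blocks:
  B0 = {s0, s3, t0}
  B1 = {s1, t1}
  B2 = {s2, t2}
s0 ∈ B0, t0 ∈ B0 → same block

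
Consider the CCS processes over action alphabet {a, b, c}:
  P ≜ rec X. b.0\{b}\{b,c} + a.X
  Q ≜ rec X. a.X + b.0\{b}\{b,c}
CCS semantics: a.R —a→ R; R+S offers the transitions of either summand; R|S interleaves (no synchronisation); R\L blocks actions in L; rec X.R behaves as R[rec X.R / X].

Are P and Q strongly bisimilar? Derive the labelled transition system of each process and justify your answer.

P ~ Q

Reachable graph of P (2 states):
  u0 = rec X. b.0\{b}\{b,c} + a.X has moves —a→ u0, —b→ u1
  u1 = 0\{b}\{b,c} has moves (no moves)
Reachable graph of Q (2 states):
  v0 = rec X. a.X + b.0\{b}\{b,c} has moves —a→ v0, —b→ v1
  v1 = 0\{b}\{b,c} has moves (no moves)
Coarsest stable partition (strong bisimilarity classes):
  B0 = {u0, v0}
  B1 = {u1, v1}
u0 ∈ B0, v0 ∈ B0 → same block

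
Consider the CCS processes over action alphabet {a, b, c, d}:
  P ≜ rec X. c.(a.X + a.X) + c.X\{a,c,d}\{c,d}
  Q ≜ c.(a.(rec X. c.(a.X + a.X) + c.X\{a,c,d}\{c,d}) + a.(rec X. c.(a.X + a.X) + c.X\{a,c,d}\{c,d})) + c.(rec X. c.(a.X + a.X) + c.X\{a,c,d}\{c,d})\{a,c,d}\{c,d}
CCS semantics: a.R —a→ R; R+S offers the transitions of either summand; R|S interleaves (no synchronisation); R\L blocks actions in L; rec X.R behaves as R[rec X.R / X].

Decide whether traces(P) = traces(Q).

YES

Reachable graph of P (3 states):
  p0 = rec X. c.(a.X + a.X) + c.X\{a,c,d}\{c,d} :: --c--▸ p1, --c--▸ p2
  p1 = (rec X. c.(a.X + a.X) + c.X\{a,c,d}\{c,d})\{a,c,d}\{c,d} :: stopped
  p2 = a.(rec X. c.(a.X + a.X) + c.X\{a,c,d}\{c,d}) + a.(rec X. c.(a.X + a.X) + c.X\{a,c,d}\{c,d}) :: --a--▸ p0
Reachable graph of Q (4 states):
  q0 = c.(a.(rec X. c.(a.X + a.X) + c.X\{a,c,d}\{c,d}) + a.(rec X. c.(a.X + a.X) + c.X\{a,c,d}\{c,d})) + c.(rec X. c.(a.X + a.X) + c.X\{a,c,d}\{c,d})\{a,c,d}\{c,d} :: --c--▸ q1, --c--▸ q2
  q1 = (rec X. c.(a.X + a.X) + c.X\{a,c,d}\{c,d})\{a,c,d}\{c,d} :: stopped
  q2 = a.(rec X. c.(a.X + a.X) + c.X\{a,c,d}\{c,d}) + a.(rec X. c.(a.X + a.X) + c.X\{a,c,d}\{c,d}) :: --a--▸ q3
  q3 = rec X. c.(a.X + a.X) + c.X\{a,c,d}\{c,d} :: --c--▸ q1, --c--▸ q2
Coarsest stable partition (strong bisimilarity classes):
  B0 = {p0, q0, q3}
  B1 = {p1, q1}
  B2 = {p2, q2}
p0 ∈ B0, q0 ∈ B0 → same block
Bisimilar ⇒ trace-equivalent.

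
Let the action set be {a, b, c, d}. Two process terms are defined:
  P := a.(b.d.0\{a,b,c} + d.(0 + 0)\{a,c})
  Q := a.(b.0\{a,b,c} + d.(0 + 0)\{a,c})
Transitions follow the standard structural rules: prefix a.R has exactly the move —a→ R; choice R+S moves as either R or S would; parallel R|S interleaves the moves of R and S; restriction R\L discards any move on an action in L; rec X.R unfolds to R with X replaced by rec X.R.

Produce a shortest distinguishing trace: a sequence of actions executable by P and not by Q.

abd

Reachable graph of P (5 states):
  u0 = a.(b.d.0\{a,b,c} + d.(0 + 0)\{a,c}) ⊢ --a--▸ u1
  u1 = b.d.0\{a,b,c} + d.(0 + 0)\{a,c} ⊢ --b--▸ u2, --d--▸ u3
  u2 = d.0\{a,b,c} ⊢ --d--▸ u4
  u3 = (0 + 0)\{a,c} ⊢ ·
  u4 = 0\{a,b,c} ⊢ ·
Reachable graph of Q (4 states):
  v0 = a.(b.0\{a,b,c} + d.(0 + 0)\{a,c}) ⊢ --a--▸ v1
  v1 = b.0\{a,b,c} + d.(0 + 0)\{a,c} ⊢ --b--▸ v2, --d--▸ v3
  v2 = 0\{a,b,c} ⊢ ·
  v3 = (0 + 0)\{a,c} ⊢ ·
Trace ⟨abd⟩ through P, begin at {u0}:
  step 1 (a): {u1}
  step 2 (b): {u2}
  step 3 (d): {u4}
  — P admits the full trace.
Trace ⟨abd⟩ through Q, begin at {v0}:
  step 1 (a): {v1}
  step 2 (b): {v2}
  step 3 (d): ∅ (Q stuck)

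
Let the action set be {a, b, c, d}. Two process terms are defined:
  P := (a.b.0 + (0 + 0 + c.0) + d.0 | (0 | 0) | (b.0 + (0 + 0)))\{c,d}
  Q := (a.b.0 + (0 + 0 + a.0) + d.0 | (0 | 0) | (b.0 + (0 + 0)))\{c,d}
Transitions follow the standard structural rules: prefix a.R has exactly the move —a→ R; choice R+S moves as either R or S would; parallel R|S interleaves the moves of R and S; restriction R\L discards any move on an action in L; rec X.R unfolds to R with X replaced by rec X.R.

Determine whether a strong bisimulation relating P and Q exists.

P's transition system — 4 states:
  m0 = (a.b.0 + (0 + 0 + c.0) + d.0 | (0 | 0) | (b.0 + (0 + 0)))\{c,d} ⊢ -a-> m1, -b-> m2
  m1 = (b.0)\{c,d} ⊢ -b-> m3
  m2 = (d.0 | (0 | 0) | 0)\{c,d} ⊢ stopped
  m3 = 0\{c,d} ⊢ stopped
Q's transition system — 4 states:
  n0 = (a.b.0 + (0 + 0 + a.0) + d.0 | (0 | 0) | (b.0 + (0 + 0)))\{c,d} ⊢ -a-> n1, -a-> n2, -b-> n3
  n1 = (b.0)\{c,d} ⊢ -b-> n2
  n2 = 0\{c,d} ⊢ stopped
  n3 = (d.0 | (0 | 0) | 0)\{c,d} ⊢ stopped
Bisimilarity quotient blocks:
  B0 = {m0}
  B1 = {m1, n1}
  B2 = {m2, m3, n2, n3}
  B3 = {n0}
m0 ∈ B0, n0 ∈ B3 → different blocks

NO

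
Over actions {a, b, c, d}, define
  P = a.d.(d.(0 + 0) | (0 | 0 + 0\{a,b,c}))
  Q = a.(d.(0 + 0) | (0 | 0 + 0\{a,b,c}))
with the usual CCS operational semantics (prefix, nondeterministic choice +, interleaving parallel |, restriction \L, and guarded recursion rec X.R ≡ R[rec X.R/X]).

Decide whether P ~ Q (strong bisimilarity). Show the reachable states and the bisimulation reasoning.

Reachable graph of P (4 states):
  m0 = a.d.(d.(0 + 0) | (0 | 0 + 0\{a,b,c})) | =a=> m1
  m1 = d.(d.(0 + 0) | (0 | 0 + 0\{a,b,c})) | =d=> m2
  m2 = d.(0 + 0) | (0 | 0 + 0\{a,b,c}) | =d=> m3
  m3 = (0 + 0) | (0 | 0 + 0\{a,b,c}) | (no moves)
Reachable graph of Q (3 states):
  n0 = a.(d.(0 + 0) | (0 | 0 + 0\{a,b,c})) | =a=> n1
  n1 = d.(0 + 0) | (0 | 0 + 0\{a,b,c}) | =d=> n2
  n2 = (0 + 0) | (0 | 0 + 0\{a,b,c}) | (no moves)
Bisimilarity quotient blocks:
  B0 = {m0}
  B1 = {m1}
  B2 = {m2, n1}
  B3 = {m3, n2}
  B4 = {n0}
m0 ∈ B0, n0 ∈ B4 → different blocks

NO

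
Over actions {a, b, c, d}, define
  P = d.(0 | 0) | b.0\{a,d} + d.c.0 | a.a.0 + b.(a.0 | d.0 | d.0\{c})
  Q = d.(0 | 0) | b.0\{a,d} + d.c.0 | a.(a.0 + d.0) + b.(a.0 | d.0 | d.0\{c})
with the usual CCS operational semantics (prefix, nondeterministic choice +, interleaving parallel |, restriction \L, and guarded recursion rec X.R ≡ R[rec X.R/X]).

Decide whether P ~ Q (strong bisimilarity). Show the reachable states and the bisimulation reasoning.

NO

Reachable graph of P (20 states):
  s0 = d.(0 | 0) | b.0\{a,d} + d.c.0 | a.a.0 + b.(a.0 | d.0 | d.0\{c}) | -a-> s1, -b-> s2, -b-> s3, -d-> s4, -d-> s5
  s1 = d.c.0 | a.0 | -a-> s6, -d-> s7
  s2 = a.0 | d.0 | d.0\{c} | -a-> s8, -d-> s10, -d-> s9
  s3 = d.(0 | 0) | 0\{a,d} | -d-> s11
  s4 = 0 | 0 | b.0\{a,d} | -b-> s11
  s5 = c.0 | a.a.0 | -a-> s7, -c-> s12
  s6 = d.c.0 | 0 | -d-> s13
  s7 = c.0 | a.0 | -a-> s13, -c-> s14
  s8 = 0 | d.0 | d.0\{c} | -d-> s15, -d-> s16
  s9 = a.0 | 0 | d.0\{c} | -a-> s15, -d-> s17
  s10 = a.0 | d.0 | 0\{c} | -a-> s16, -d-> s17
  s11 = 0 | 0 | 0\{a,d} | ·
  s12 = 0 | a.a.0 | -a-> s14
  s13 = c.0 | 0 | -c-> s18
  s14 = 0 | a.0 | -a-> s18
  s15 = 0 | 0 | d.0\{c} | -d-> s19
  s16 = 0 | d.0 | 0\{c} | -d-> s19
  s17 = a.0 | 0 | 0\{c} | -a-> s19
  s18 = 0 | 0 | ·
  s19 = 0 | 0 | 0\{c} | ·
Reachable graph of Q (20 states):
  t0 = d.(0 | 0) | b.0\{a,d} + d.c.0 | a.(a.0 + d.0) + b.(a.0 | d.0 | d.0\{c}) | -a-> t1, -b-> t2, -b-> t3, -d-> t4, -d-> t5
  t1 = d.c.0 | (a.0 + d.0) | -a-> t6, -d-> t6, -d-> t7
  t2 = a.0 | d.0 | d.0\{c} | -a-> t8, -d-> t10, -d-> t9
  t3 = d.(0 | 0) | 0\{a,d} | -d-> t11
  t4 = 0 | 0 | b.0\{a,d} | -b-> t11
  t5 = c.0 | a.(a.0 + d.0) | -a-> t7, -c-> t12
  t6 = d.c.0 | 0 | -d-> t13
  t7 = c.0 | (a.0 + d.0) | -a-> t13, -c-> t14, -d-> t13
  t8 = 0 | d.0 | d.0\{c} | -d-> t15, -d-> t16
  t9 = a.0 | 0 | d.0\{c} | -a-> t15, -d-> t17
  t10 = a.0 | d.0 | 0\{c} | -a-> t16, -d-> t17
  t11 = 0 | 0 | 0\{a,d} | ·
  t12 = 0 | a.(a.0 + d.0) | -a-> t14
  t13 = c.0 | 0 | -c-> t18
  t14 = 0 | (a.0 + d.0) | -a-> t18, -d-> t18
  t15 = 0 | 0 | d.0\{c} | -d-> t19
  t16 = 0 | d.0 | 0\{c} | -d-> t19
  t17 = a.0 | 0 | 0\{c} | -a-> t19
  t18 = 0 | 0 | ·
  t19 = 0 | 0 | 0\{c} | ·
Coarsest stable partition (strong bisimilarity classes):
  B0 = {s0}
  B1 = {s2, t2}
  B2 = {s10, s9, t10, t9}
  B3 = {s14, s17, t17}
  B4 = {s11, s18, s19, t11, t18, t19}
  B5 = {s15, s16, s3, t15, t16, t3}
  B6 = {s8, t8}
  B7 = {s5}
  B8 = {s7}
  B9 = {s13, t13}
  B10 = {s12}
  B11 = {s4, t4}
  B12 = {s1}
  B13 = {s6, t6}
  B14 = {t0}
  B15 = {t1}
  B16 = {t7}
  B17 = {t14}
  B18 = {t5}
  B19 = {t12}
s0 ∈ B0, t0 ∈ B14 → different blocks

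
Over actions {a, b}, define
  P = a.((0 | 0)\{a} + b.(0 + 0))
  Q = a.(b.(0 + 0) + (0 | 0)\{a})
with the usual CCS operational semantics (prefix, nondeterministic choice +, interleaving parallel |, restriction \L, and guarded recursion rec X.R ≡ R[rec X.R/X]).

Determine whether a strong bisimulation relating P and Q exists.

YES

P's transition system — 3 states:
  s0 = a.((0 | 0)\{a} + b.(0 + 0)) has moves =a=> s1
  s1 = (0 | 0)\{a} + b.(0 + 0) has moves =b=> s2
  s2 = 0 + 0 has moves ·
Q's transition system — 3 states:
  t0 = a.(b.(0 + 0) + (0 | 0)\{a}) has moves =a=> t1
  t1 = b.(0 + 0) + (0 | 0)\{a} has moves =b=> t2
  t2 = 0 + 0 has moves ·
Partition-refinement fixed point:
  B0 = {s0, t0}
  B1 = {s1, t1}
  B2 = {s2, t2}
s0 ∈ B0, t0 ∈ B0 → same block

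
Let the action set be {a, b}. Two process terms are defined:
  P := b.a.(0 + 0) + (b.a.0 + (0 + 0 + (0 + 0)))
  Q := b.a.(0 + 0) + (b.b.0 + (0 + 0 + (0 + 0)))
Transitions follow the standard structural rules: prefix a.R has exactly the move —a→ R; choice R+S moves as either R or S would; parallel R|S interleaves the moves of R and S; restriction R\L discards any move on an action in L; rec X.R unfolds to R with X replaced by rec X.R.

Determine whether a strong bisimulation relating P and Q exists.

P ≁ Q

P's transition system — 5 states:
  s0 = b.a.(0 + 0) + (b.a.0 + (0 + 0 + (0 + 0))) :: -b-> s1, -b-> s2
  s1 = a.(0 + 0) :: -a-> s3
  s2 = a.0 :: -a-> s4
  s3 = 0 + 0 :: stopped
  s4 = 0 :: stopped
Q's transition system — 5 states:
  t0 = b.a.(0 + 0) + (b.b.0 + (0 + 0 + (0 + 0))) :: -b-> t1, -b-> t2
  t1 = a.(0 + 0) :: -a-> t3
  t2 = b.0 :: -b-> t4
  t3 = 0 + 0 :: stopped
  t4 = 0 :: stopped
Bisimilarity quotient blocks:
  B0 = {s0}
  B1 = {s1, s2, t1}
  B2 = {s3, s4, t3, t4}
  B3 = {t0}
  B4 = {t2}
s0 ∈ B0, t0 ∈ B3 → different blocks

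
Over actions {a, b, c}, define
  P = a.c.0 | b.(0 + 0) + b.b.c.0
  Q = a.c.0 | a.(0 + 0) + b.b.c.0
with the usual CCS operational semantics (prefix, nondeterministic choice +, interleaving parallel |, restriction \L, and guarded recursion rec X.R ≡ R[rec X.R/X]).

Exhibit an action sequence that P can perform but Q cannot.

ab

LTS(P): 9 reachable states
  p0 = a.c.0 | b.(0 + 0) + b.b.c.0 → -a-> p1, -b-> p2, -b-> p3
  p1 = c.0 | b.(0 + 0) → -b-> p4, -c-> p5
  p2 = a.c.0 | (0 + 0) → -a-> p4
  p3 = b.c.0 → -b-> p6
  p4 = c.0 | (0 + 0) → -c-> p7
  p5 = 0 | b.(0 + 0) → -b-> p7
  p6 = c.0 → -c-> p8
  p7 = 0 | (0 + 0) → stopped
  p8 = 0 → stopped
LTS(Q): 9 reachable states
  q0 = a.c.0 | a.(0 + 0) + b.b.c.0 → -a-> q1, -a-> q2, -b-> q3
  q1 = a.c.0 | (0 + 0) → -a-> q4
  q2 = c.0 | a.(0 + 0) → -a-> q4, -c-> q5
  q3 = b.c.0 → -b-> q6
  q4 = c.0 | (0 + 0) → -c-> q7
  q5 = 0 | a.(0 + 0) → -a-> q7
  q6 = c.0 → -c-> q8
  q7 = 0 | (0 + 0) → stopped
  q8 = 0 → stopped
Trace ⟨ab⟩ through P, begin at {p0}:
  after a @ step 1: {p1}
  after b @ step 2: {p4}
  ✓ P
Trace ⟨ab⟩ through Q, begin at {q0}:
  after a @ step 1: {q1, q2}
  after b @ step 2: ∅  — Q cannot continue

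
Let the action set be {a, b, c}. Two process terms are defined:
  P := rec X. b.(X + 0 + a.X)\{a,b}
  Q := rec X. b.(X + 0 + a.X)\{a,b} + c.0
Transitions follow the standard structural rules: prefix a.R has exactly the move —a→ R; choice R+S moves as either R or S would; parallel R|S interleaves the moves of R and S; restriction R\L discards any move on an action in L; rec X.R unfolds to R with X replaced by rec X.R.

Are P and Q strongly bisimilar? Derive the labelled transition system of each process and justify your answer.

not bisimilar

LTS(P): 2 reachable states
  p0 = rec X. b.(X + 0 + a.X)\{a,b} has moves —b→ p1
  p1 = ((rec X. b.(X + 0 + a.X)\{a,b}) + 0 + a.(rec X. b.(X + 0 + a.X)\{a,b}))\{a,b} has moves (no moves)
LTS(Q): 4 reachable states
  q0 = rec X. b.(X + 0 + a.X)\{a,b} + c.0 has moves —b→ q1, —c→ q2
  q1 = ((rec X. b.(X + 0 + a.X)\{a,b} + c.0) + 0 + a.(rec X. b.(X + 0 + a.X)\{a,b} + c.0))\{a,b} has moves —c→ q3
  q2 = 0 has moves (no moves)
  q3 = 0\{a,b} has moves (no moves)
Bisimilarity quotient blocks:
  B0 = {p0}
  B1 = {p1, q2, q3}
  B2 = {q0}
  B3 = {q1}
p0 ∈ B0, q0 ∈ B2 → different blocks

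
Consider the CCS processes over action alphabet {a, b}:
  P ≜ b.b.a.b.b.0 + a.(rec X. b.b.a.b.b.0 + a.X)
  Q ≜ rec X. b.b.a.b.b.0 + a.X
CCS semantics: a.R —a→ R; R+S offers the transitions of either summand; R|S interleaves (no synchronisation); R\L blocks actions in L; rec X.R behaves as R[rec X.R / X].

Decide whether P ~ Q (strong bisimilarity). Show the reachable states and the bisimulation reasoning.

YES

Reachable graph of P (7 states):
  p0 = b.b.a.b.b.0 + a.(rec X. b.b.a.b.b.0 + a.X) ⊢ —a→ p1, —b→ p2
  p1 = rec X. b.b.a.b.b.0 + a.X ⊢ —a→ p1, —b→ p2
  p2 = b.a.b.b.0 ⊢ —b→ p3
  p3 = a.b.b.0 ⊢ —a→ p4
  p4 = b.b.0 ⊢ —b→ p5
  p5 = b.0 ⊢ —b→ p6
  p6 = 0 ⊢ (no moves)
Reachable graph of Q (6 states):
  q0 = rec X. b.b.a.b.b.0 + a.X ⊢ —a→ q0, —b→ q1
  q1 = b.a.b.b.0 ⊢ —b→ q2
  q2 = a.b.b.0 ⊢ —a→ q3
  q3 = b.b.0 ⊢ —b→ q4
  q4 = b.0 ⊢ —b→ q5
  q5 = 0 ⊢ (no moves)
Partition-refinement fixed point:
  B0 = {p0, p1, q0}
  B1 = {p2, q1}
  B2 = {p3, q2}
  B3 = {p4, q3}
  B4 = {p5, q4}
  B5 = {p6, q5}
p0 ∈ B0, q0 ∈ B0 → same block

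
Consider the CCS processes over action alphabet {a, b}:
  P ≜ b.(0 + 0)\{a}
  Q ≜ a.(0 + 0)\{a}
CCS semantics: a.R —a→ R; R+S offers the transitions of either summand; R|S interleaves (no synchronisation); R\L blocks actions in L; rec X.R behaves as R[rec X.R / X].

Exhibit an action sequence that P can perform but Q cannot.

Reachable graph of P (2 states):
  p0 = b.(0 + 0)\{a} → ··b··> p1
  p1 = (0 + 0)\{a} → stopped
Reachable graph of Q (2 states):
  q0 = a.(0 + 0)\{a} → ··a··> q1
  q1 = (0 + 0)\{a} → stopped
Executing b from P (initial set {p0}):
  [1] b ⇒ {p1}
  — P admits the full trace.
Executing b from Q (initial set {q0}):
  [1] b ⇒ ∅ (Q stuck)

b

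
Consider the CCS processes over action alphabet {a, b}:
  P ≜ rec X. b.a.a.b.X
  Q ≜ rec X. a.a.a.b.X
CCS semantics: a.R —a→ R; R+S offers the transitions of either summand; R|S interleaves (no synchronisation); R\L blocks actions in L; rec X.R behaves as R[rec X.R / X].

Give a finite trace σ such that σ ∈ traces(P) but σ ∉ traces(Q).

Reachable graph of P (4 states):
  p0 = rec X. b.a.a.b.X ⊢ --b--▸ p1
  p1 = a.a.b.(rec X. b.a.a.b.X) ⊢ --a--▸ p2
  p2 = a.b.(rec X. b.a.a.b.X) ⊢ --a--▸ p3
  p3 = b.(rec X. b.a.a.b.X) ⊢ --b--▸ p0
Reachable graph of Q (4 states):
  q0 = rec X. a.a.a.b.X ⊢ --a--▸ q1
  q1 = a.a.b.(rec X. a.a.a.b.X) ⊢ --a--▸ q2
  q2 = a.b.(rec X. a.a.a.b.X) ⊢ --a--▸ q3
  q3 = b.(rec X. a.a.a.b.X) ⊢ --b--▸ q0
Executing b from P (initial set {p0}):
  step 1 (b): {p1}
  ✓ P
Executing b from Q (initial set {q0}):
  step 1 (b): no successor for Q

b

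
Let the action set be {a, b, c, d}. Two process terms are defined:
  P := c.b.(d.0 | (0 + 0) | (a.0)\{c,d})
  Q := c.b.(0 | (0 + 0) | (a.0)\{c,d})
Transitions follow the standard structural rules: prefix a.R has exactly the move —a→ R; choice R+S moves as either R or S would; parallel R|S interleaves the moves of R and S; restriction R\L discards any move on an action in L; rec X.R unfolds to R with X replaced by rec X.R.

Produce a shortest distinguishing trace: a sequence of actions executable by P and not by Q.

LTS(P): 6 reachable states
  u0 = c.b.(d.0 | (0 + 0) | (a.0)\{c,d}) has moves -c-> u1
  u1 = b.(d.0 | (0 + 0) | (a.0)\{c,d}) has moves -b-> u2
  u2 = d.0 | (0 + 0) | (a.0)\{c,d} has moves -a-> u3, -d-> u4
  u3 = d.0 | (0 + 0) | 0\{c,d} has moves -d-> u5
  u4 = 0 | (0 + 0) | (a.0)\{c,d} has moves -a-> u5
  u5 = 0 | (0 + 0) | 0\{c,d} has moves ∅
LTS(Q): 4 reachable states
  v0 = c.b.(0 | (0 + 0) | (a.0)\{c,d}) has moves -c-> v1
  v1 = b.(0 | (0 + 0) | (a.0)\{c,d}) has moves -b-> v2
  v2 = 0 | (0 + 0) | (a.0)\{c,d} has moves -a-> v3
  v3 = 0 | (0 + 0) | 0\{c,d} has moves ∅
Trace ⟨cbd⟩ through P, begin at {u0}:
  step 1 (c): {u1}
  step 2 (b): {u2}
  step 3 (d): {u4}
  — P admits the full trace.
Trace ⟨cbd⟩ through Q, begin at {v0}:
  step 1 (c): {v1}
  step 2 (b): {v2}
  step 3 (d): ∅ (Q stuck)

cbd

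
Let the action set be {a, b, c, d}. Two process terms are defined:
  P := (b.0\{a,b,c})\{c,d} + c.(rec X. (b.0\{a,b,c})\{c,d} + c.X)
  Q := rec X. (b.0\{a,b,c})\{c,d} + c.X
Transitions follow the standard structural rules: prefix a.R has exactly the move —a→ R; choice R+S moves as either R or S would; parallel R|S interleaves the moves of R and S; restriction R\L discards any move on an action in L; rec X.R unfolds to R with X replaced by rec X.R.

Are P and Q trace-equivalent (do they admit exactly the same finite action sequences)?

traces(P) = traces(Q)

LTS(P): 3 reachable states
  m0 = (b.0\{a,b,c})\{c,d} + c.(rec X. (b.0\{a,b,c})\{c,d} + c.X) ⊢ ··b··> m1, ··c··> m2
  m1 = 0\{a,b,c}\{c,d} ⊢ stopped
  m2 = rec X. (b.0\{a,b,c})\{c,d} + c.X ⊢ ··b··> m1, ··c··> m2
LTS(Q): 2 reachable states
  n0 = rec X. (b.0\{a,b,c})\{c,d} + c.X ⊢ ··b··> n1, ··c··> n0
  n1 = 0\{a,b,c}\{c,d} ⊢ stopped
Partition-refinement fixed point:
  B0 = {m0, m2, n0}
  B1 = {m1, n1}
m0 ∈ B0, n0 ∈ B0 → same block
Bisimilar ⇒ trace-equivalent.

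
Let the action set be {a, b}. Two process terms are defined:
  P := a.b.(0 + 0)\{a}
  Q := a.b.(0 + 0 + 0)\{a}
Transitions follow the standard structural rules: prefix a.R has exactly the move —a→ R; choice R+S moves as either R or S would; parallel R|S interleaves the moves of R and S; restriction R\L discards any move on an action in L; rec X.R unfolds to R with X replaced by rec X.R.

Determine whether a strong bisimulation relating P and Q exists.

LTS(P): 3 reachable states
  s0 = a.b.(0 + 0)\{a} ⊢ =a=> s1
  s1 = b.(0 + 0)\{a} ⊢ =b=> s2
  s2 = (0 + 0)\{a} ⊢ deadlocked
LTS(Q): 3 reachable states
  t0 = a.b.(0 + 0 + 0)\{a} ⊢ =a=> t1
  t1 = b.(0 + 0 + 0)\{a} ⊢ =b=> t2
  t2 = (0 + 0 + 0)\{a} ⊢ deadlocked
Bisimilarity quotient blocks:
  B0 = {s0, t0}
  B1 = {s1, t1}
  B2 = {s2, t2}
s0 ∈ B0, t0 ∈ B0 → same block

P ~ Q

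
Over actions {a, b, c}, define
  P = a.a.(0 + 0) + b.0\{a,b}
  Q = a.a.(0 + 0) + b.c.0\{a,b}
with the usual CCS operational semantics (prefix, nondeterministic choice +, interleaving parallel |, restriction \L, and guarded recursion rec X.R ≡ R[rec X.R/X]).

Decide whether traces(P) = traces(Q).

NO — witness ⟨bc⟩

LTS(P): 4 reachable states
  s0 = a.a.(0 + 0) + b.0\{a,b} has moves —a→ s1, —b→ s2
  s1 = a.(0 + 0) has moves —a→ s3
  s2 = 0\{a,b} has moves stopped
  s3 = 0 + 0 has moves stopped
LTS(Q): 5 reachable states
  t0 = a.a.(0 + 0) + b.c.0\{a,b} has moves —a→ t1, —b→ t2
  t1 = a.(0 + 0) has moves —a→ t3
  t2 = c.0\{a,b} has moves —c→ t4
  t3 = 0 + 0 has moves stopped
  t4 = 0\{a,b} has moves stopped
Trace ⟨bc⟩ through Q, begin at {t0}:
  after b @ step 1: {t2}
  after c @ step 2: {t4}
  ✓ Q
Trace ⟨bc⟩ through P, begin at {s0}:
  after b @ step 1: {s2}
  after c @ step 2: ∅ (P stuck)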